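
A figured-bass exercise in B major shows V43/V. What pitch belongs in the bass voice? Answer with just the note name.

G#

The applied chord V43/V is rooted on C#: C#-E#-G#-B.
The figure 43 means second inversion — the fifth is in the bass.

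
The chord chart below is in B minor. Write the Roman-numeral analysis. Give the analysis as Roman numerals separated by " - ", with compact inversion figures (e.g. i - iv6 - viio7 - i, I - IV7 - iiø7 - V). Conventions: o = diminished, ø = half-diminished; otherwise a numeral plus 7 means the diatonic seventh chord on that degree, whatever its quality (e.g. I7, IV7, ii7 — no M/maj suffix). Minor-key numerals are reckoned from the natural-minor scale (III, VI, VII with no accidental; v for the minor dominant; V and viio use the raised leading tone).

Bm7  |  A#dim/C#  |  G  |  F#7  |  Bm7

Bm7: minor seventh chord on B = scale degree 1 → i7.
A#dim/C#: root A# is the leading tone; diminished triad there is viio6.
G has root G, degree 6 in B minor, so VI.
F#7: root F# is the dominant; dominant seventh chord there is V7.
Bm7 has root B, degree 1 in B minor, so i7.

i7 - viio6 - VI - V7 - i7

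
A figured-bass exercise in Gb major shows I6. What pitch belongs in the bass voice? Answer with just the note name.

I in Gb major has root Gb; the chord is Gb-Bb-Db.
The figure 6 means first inversion — the third is in the bass.

Bb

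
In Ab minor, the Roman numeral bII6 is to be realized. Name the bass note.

Db

bII in Ab minor has root Bbb; the chord is Bbb-Db-Fb.
The figure 6 means first inversion — the third is in the bass.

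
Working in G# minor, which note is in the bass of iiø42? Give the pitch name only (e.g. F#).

iiø in G# minor has root A#; the chord is A#-C#-E-G#.
The figure 42 means third inversion — the seventh is in the bass.

G#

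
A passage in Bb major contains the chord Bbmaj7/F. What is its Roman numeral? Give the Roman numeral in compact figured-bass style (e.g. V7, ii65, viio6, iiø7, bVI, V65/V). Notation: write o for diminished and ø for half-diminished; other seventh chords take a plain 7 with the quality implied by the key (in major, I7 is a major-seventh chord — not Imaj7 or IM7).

The pitches Bb-D-F-A form a major seventh chord rooted on Bb.
In Bb major, Bb is the tonic; the diatonic major seventh chord there is I7.
With F in the bass the chord is in second inversion, so the figured bass is 43.

I43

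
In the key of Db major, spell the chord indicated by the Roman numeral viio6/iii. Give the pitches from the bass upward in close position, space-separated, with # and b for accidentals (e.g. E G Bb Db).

G Bb E

viio6/iii is a secondary leading-tone chord. The target iii is F in Db major; the applied chord is rooted a semitone below, on E.
Building a diminished triad on E gives E-G-Bb.
The figured bass 6 indicates first inversion, placing the third (G) in the bass: G-Bb-E.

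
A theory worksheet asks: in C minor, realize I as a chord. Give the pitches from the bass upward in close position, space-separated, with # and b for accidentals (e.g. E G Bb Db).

Scale degree 1 in C minor is C; here the chord built on it is altered to a major triad. I is the major tonic (Picardy third), borrowed from the parallel major.
So the chord is C-E-G, a major triad.

C E G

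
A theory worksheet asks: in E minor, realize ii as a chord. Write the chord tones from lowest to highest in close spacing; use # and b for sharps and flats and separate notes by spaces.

Scale degree 2 in E minor is F#; here the chord built on it is altered to a minor triad. ii is the minor supertonic, borrowed from the parallel major (the Dorian ii).
So the chord is F#-A-C#, a minor triad.

F# A C#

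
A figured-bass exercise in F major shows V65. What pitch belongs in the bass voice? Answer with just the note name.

V in F major has root C; the chord is C-E-G-Bb.
The figure 65 means first inversion — the third is in the bass.

E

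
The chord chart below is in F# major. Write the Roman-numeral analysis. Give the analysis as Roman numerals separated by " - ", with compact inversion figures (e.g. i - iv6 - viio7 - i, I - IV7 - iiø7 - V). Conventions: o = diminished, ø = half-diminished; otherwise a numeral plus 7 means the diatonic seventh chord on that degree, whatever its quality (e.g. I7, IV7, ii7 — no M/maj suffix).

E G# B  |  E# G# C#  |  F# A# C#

bVII - V6 - I

E-G#-B: E with this quality isn't in the key; it's bVII, borrowed from the parallel minor.
E#-G#-C#: root C# is the dominant; major triad there is V6.
F#-A#-C# has root F#, degree 1 in F# major, so I.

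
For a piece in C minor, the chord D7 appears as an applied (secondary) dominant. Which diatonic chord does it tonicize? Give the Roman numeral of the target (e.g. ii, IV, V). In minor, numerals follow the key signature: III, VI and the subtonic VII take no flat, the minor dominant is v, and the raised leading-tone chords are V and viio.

The chord is a dominant seventh chord on D.
A dominant resolves down a perfect fifth: D → G. In C minor, G is scale degree 5, i.e. V.

V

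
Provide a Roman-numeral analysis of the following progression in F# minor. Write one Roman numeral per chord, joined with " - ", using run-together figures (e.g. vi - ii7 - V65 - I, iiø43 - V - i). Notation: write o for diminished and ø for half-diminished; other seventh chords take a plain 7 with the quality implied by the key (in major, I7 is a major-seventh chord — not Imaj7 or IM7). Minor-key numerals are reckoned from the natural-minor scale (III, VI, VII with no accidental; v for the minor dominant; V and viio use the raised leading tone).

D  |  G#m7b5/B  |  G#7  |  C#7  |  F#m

VI - iiø65 - V7/V - V7 - i

D: major triad on D = scale degree 6 → VI.
G#m7b5/B: half-diminished seventh chord on G# = scale degree 2 → iiø65.
G#7 is the secondary dominant of V (dominant seventh chord on G#): V7/V.
C#7 has root C#, degree 5 in F# minor, so V7.
F#m has root F#, degree 1 in F# minor, so i.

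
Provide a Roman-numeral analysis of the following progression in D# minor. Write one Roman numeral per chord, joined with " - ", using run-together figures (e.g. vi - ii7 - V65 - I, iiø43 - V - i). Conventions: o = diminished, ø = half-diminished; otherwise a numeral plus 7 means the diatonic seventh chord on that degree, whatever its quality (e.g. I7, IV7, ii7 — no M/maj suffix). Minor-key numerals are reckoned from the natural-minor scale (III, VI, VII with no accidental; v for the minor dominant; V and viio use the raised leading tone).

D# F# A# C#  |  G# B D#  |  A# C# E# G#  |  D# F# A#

i7 - iv - v7 - i

D#-F#-A#-C#: root D# is the tonic; minor seventh chord there is i7.
G#-B-D# has root G#, degree 4 in D# minor, so iv.
A#-C#-E#-G#: minor seventh chord on A# = scale degree 5 → v7.
D#-F#-A#: root D# is the tonic; minor triad there is i.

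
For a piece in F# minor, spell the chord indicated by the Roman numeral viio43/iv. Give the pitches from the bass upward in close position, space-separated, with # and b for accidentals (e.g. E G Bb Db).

E G A# C#

The slash marks an applied leading-tone chord: viio of iv. In F# minor, iv is B, so the leading tone to it is A#, a half step below.
Building a fully diminished seventh chord on A# gives A#-C#-E-G.
With the 43 figure the chord is in second inversion; from the bass E upward in close position it reads E-G-A#-C#.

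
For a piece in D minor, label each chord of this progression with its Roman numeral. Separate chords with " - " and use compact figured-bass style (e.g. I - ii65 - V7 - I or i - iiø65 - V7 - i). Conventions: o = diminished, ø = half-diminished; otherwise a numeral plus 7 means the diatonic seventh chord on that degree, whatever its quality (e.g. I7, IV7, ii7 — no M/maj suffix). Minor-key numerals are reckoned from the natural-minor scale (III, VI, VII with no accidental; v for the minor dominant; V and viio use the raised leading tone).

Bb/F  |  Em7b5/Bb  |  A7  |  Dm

Bb/F: root Bb is the submediant; major triad there is VI64.
Em7b5/Bb has root E, degree 2 in D minor, so iiø43.
A7: dominant seventh chord on A = scale degree 5 → V7.
Dm has root D, degree 1 in D minor, so i.

VI64 - iiø43 - V7 - i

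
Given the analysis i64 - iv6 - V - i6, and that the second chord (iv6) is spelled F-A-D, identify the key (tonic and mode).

A minor

iv6 is given as F-A-D — a minor triad with root D.
If D is scale degree 4 and the mode makes that degree carry a minor triad, the tonic is A and the mode is minor.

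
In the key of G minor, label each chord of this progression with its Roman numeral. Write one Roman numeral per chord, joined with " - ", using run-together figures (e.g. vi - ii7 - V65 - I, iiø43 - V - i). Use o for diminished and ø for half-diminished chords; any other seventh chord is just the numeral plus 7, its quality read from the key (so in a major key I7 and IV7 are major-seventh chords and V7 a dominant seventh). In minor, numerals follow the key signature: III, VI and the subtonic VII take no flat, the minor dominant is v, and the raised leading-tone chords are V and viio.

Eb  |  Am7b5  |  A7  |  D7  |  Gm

Eb has root Eb, degree 6 in G minor, so VI.
Am7b5 has root A, degree 2 in G minor, so iiø7.
A7: a dominant seventh chord on A, the applied dominant of V → V7/V.
D7 has root D, degree 5 in G minor, so V7.
Gm: minor triad on G = scale degree 1 → i.

VI - iiø7 - V7/V - V7 - i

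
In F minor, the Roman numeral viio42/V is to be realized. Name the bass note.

Ab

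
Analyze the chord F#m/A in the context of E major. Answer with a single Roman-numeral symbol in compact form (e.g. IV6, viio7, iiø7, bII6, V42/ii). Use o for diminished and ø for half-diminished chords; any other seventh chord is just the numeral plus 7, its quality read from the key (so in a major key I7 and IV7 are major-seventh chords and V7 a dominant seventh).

Stacked in thirds the chord is F#-A-C#: a minor triad on F#.
F# is scale degree 2 in E major, and a minor triad on that degree is written ii.
With A in the bass the chord is in first inversion, so the figured bass is 6.

ii6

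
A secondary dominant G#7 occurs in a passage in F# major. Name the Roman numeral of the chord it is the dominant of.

The chord is a dominant seventh chord on G#.
A dominant resolves down a perfect fifth: G# → C#. In F# major, C# is scale degree 5, i.e. V.

V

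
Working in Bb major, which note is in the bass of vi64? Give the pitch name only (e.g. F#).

D

vi in Bb major has root G; the chord is G-Bb-D.
The figure 64 means second inversion — the fifth is in the bass.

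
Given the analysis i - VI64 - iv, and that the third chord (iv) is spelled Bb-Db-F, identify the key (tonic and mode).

F minor

The chord Bbm is a minor triad rooted on Bb; its label is iv.
If Bb is scale degree 4 and the mode makes that degree carry a minor triad, the tonic is F and the mode is minor.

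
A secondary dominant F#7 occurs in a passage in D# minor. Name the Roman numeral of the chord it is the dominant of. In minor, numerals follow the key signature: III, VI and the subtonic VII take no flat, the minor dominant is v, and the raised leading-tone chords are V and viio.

The chord is a dominant seventh chord on F#.
A dominant resolves down a perfect fifth: F# → B. In D# minor, B is scale degree 6, i.e. VI.

VI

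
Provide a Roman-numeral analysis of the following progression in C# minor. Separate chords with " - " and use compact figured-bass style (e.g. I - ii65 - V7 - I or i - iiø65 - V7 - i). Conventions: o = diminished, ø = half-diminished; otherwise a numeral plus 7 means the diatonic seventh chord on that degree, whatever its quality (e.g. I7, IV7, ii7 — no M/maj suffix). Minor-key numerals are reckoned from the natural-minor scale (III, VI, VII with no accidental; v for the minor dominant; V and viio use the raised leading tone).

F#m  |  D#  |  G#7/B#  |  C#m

F#m: root F# is the subdominant; minor triad there is iv.
D# is the secondary dominant of V (major triad on D#): V/V.
G#7/B#: root G# is the dominant; dominant seventh chord there is V65.
C#m has root C#, degree 1 in C# minor, so i.

iv - V/V - V65 - i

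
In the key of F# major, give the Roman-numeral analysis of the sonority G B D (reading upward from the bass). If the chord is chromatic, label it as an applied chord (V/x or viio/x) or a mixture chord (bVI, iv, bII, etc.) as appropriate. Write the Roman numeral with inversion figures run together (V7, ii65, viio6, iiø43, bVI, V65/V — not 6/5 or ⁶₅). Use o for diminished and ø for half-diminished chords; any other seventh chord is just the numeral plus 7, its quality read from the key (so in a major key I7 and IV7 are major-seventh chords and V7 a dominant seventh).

bII

Stacked in thirds the chord is G-B-D: a major triad on G.
G is the lowered second degree of F# major (diatonic 2 would be G#). This is the Neapolitan chord — a major triad on the lowered second degree.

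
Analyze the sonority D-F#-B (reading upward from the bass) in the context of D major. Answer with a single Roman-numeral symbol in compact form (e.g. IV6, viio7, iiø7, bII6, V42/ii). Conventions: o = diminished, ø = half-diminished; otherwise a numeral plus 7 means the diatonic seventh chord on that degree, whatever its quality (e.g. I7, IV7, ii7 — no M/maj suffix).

Stacked in thirds the chord is B-D-F#: a minor triad on B.
In D major, B is the submediant; the diatonic minor triad there is vi.
With D in the bass the chord is in first inversion, so the figured bass is 6.

vi6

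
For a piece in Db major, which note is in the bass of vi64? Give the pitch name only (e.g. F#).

vi in Db major has root Bb; the chord is Bb-Db-F.
The figure 64 means second inversion — the fifth is in the bass.

F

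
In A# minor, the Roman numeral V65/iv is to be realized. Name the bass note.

C##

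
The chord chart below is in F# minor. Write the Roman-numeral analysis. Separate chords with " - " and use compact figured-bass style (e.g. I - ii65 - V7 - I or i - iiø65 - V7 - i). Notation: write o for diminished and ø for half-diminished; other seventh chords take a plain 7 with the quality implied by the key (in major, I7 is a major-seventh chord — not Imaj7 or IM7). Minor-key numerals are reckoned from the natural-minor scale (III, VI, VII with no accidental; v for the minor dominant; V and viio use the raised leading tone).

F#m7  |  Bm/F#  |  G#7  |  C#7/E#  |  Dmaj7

i7 - iv64 - V7/V - V65 - VI7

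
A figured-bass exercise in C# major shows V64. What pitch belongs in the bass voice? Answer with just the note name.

D#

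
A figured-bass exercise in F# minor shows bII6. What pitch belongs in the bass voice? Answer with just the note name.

B

bII in F# minor has root G; the chord is G-B-D.
The figure 6 means first inversion — the third is in the bass.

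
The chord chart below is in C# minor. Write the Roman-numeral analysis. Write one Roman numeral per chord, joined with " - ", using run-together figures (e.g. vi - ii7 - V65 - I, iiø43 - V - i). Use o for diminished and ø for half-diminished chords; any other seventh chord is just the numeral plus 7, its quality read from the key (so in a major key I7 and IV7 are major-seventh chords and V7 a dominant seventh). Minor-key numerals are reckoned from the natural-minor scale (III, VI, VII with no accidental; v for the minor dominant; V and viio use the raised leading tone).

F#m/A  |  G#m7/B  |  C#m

F#m/A has root F#, degree 4 in C# minor, so iv6.
G#m7/B: minor seventh chord on G# = scale degree 5 → v65.
C#m: root C# is the tonic; minor triad there is i.

iv6 - v65 - i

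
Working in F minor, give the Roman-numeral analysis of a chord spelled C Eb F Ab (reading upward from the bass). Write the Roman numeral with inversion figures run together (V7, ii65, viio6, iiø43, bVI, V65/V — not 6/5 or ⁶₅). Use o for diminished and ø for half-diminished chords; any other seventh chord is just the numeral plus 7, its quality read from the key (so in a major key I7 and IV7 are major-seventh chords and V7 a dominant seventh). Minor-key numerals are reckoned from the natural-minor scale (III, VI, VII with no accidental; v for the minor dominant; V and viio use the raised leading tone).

Stacked in thirds the chord is F-Ab-C-Eb: a minor seventh chord on F.
In F minor, F is the tonic; the diatonic minor seventh chord there is i7.
With C in the bass the chord is in second inversion, so the figured bass is 43.

i43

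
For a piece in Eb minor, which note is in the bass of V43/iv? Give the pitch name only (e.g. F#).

Bb

The applied chord V43/iv is rooted on Eb: Eb-G-Bb-Db.
The figure 43 means second inversion — the fifth is in the bass.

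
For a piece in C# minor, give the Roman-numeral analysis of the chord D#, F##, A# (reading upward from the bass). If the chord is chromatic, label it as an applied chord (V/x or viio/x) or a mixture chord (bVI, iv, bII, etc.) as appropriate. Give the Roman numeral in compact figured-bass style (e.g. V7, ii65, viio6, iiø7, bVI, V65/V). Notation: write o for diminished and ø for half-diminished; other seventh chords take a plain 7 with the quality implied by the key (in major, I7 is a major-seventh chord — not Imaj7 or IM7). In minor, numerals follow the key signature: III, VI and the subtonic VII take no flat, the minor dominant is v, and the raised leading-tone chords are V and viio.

Stacked in thirds the chord is D#-F##-A#: a major triad on D#.
D# is not a diatonic chord root with this quality in C# minor, but it lies a perfect fifth above G# (V), so the chord functions as an applied dominant of V.

V/V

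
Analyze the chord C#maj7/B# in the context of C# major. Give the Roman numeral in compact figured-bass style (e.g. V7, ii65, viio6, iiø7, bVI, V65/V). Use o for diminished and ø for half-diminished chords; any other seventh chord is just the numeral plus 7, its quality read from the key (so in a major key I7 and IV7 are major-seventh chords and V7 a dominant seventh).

I42

Stacked in thirds the chord is C#-E#-G#-B#: a major seventh chord on C#.
In C# major, C# is the tonic; the diatonic major seventh chord there is I7.
With B# in the bass the chord is in third inversion, so the figured bass is 42.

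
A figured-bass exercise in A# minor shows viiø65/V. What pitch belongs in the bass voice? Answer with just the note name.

F##

The applied chord viiø65/V is rooted on D##: D##-F##-A#-C##.
The figure 65 means first inversion — the third is in the bass.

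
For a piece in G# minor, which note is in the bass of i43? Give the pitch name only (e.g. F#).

i in G# minor has root G#; the chord is G#-B-D#-F#.
The figure 43 means second inversion — the fifth is in the bass.

D#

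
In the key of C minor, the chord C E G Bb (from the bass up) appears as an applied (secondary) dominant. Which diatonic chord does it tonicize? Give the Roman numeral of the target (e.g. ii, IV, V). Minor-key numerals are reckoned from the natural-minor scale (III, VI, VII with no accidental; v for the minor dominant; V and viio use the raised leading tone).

The chord is a dominant seventh chord on C.
A dominant resolves down a perfect fifth: C → F. In C minor, F is scale degree 4, i.e. iv.

iv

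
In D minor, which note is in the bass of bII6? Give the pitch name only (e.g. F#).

bII in D minor has root Eb; the chord is Eb-G-Bb.
The figure 6 means first inversion — the third is in the bass.

G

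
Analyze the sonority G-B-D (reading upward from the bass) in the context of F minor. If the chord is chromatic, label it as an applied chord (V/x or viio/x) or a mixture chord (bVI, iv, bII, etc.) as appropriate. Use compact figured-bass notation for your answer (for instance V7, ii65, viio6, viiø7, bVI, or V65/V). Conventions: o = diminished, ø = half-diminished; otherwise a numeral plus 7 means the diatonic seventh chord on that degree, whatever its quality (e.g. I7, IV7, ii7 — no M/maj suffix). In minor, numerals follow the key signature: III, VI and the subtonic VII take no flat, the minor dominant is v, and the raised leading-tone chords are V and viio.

The pitches G-B-D form a major triad rooted on G.
G is not a diatonic chord root with this quality in F minor, but it lies a perfect fifth above C (V), so the chord functions as an applied dominant of V.

V/V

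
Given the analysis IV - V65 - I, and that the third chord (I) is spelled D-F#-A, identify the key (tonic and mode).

D major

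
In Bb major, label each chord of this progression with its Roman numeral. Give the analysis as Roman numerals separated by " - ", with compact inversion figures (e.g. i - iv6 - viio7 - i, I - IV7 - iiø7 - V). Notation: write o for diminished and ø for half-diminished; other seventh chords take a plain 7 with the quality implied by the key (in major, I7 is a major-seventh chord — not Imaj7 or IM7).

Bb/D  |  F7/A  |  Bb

I6 - V65 - I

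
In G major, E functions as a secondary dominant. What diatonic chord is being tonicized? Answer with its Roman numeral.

ii

The chord is a major triad on E.
A dominant resolves down a perfect fifth: E → A. In G major, A is scale degree 2, i.e. ii.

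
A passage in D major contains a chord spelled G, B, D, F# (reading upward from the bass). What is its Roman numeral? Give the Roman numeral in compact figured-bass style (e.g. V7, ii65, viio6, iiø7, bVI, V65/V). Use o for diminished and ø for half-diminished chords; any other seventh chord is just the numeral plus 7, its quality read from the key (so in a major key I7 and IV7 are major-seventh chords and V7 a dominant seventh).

The pitches G-B-D-F# form a major seventh chord rooted on G.
G is scale degree 4 in D major, and a major seventh chord on that degree is written IV7.

IV7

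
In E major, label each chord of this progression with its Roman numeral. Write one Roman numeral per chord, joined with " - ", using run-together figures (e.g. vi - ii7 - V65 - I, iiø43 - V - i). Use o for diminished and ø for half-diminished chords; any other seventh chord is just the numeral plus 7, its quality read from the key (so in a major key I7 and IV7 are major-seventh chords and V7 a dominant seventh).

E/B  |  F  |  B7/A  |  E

E/B has root E, degree 1 in E major, so I64.
F: major triad on F — chromatic; F is the lowered second degree, so this is the Neapolitan chord, bII.
B7/A has root B, degree 5 in E major, so V42.
E has root E, degree 1 in E major, so I.

I64 - bII - V42 - I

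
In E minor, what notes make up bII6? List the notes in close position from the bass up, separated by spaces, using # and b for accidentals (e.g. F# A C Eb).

A C F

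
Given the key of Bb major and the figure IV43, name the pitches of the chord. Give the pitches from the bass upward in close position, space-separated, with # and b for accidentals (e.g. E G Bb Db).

In Bb major, the subdominant is Eb, and the diatonic chord built there is a major seventh chord.
Stacking thirds from Eb gives Eb-G-Bb-D.
With the 43 figure the chord is in second inversion; from the bass Bb upward in close position it reads Bb-D-Eb-G.

Bb D Eb G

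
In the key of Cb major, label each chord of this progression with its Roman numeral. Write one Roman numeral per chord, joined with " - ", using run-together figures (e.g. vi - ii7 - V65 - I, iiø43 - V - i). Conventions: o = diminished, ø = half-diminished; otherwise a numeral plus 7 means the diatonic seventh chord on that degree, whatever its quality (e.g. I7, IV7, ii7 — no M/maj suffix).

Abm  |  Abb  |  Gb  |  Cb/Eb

vi - bVI - V - I6

Abm: minor triad on Ab = scale degree 6 → vi.
Abb: major triad on Abb — chromatic; bVI (borrowed from the parallel minor).
Gb has root Gb, degree 5 in Cb major, so V.
Cb/Eb has root Cb, degree 1 in Cb major, so I6.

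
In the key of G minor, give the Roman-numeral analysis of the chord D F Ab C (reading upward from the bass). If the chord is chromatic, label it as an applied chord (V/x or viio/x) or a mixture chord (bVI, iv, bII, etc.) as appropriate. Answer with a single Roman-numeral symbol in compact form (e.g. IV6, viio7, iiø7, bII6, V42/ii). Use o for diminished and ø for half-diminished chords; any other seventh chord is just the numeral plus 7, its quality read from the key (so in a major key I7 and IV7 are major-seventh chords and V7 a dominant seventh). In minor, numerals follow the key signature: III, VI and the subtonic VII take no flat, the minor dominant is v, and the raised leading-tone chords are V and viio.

The pitches D-F-Ab-C form a half-diminished seventh chord rooted on D.
D sits a half step below Eb (VI in G minor); a diminished chord there is the applied leading-tone chord of VI.

viiø7/VI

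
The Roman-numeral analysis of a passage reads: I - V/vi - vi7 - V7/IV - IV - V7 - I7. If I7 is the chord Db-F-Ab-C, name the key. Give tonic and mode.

Db major

The chord Dbmaj7 is a major seventh chord rooted on Db; its label is I7.
If Db is scale degree 1 and the mode makes that degree carry a major seventh chord, the tonic is Db and the mode is major.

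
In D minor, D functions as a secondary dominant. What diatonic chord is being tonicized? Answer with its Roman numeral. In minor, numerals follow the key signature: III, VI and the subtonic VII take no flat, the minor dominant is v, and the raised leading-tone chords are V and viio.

iv

The chord is a major triad on D.
A dominant resolves down a perfect fifth: D → G. In D minor, G is scale degree 4, i.e. iv.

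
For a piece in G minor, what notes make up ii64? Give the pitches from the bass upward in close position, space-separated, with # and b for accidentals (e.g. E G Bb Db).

E A C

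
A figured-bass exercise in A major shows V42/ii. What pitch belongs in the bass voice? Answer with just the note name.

The applied chord V42/ii is rooted on F#: F#-A#-C#-E.
The figure 42 means third inversion — the seventh is in the bass.

E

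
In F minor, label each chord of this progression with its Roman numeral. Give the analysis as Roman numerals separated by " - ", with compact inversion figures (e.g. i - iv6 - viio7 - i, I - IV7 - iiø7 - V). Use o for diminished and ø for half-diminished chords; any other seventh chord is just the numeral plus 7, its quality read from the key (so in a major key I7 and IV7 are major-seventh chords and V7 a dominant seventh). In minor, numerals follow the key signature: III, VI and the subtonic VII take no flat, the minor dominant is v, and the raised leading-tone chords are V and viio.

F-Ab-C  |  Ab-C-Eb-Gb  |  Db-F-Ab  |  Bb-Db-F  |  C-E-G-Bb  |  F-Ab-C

i - V7/VI - VI - iv - V7 - i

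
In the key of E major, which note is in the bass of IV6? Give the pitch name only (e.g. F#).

C#

IV in E major has root A; the chord is A-C#-E.
The figure 6 means first inversion — the third is in the bass.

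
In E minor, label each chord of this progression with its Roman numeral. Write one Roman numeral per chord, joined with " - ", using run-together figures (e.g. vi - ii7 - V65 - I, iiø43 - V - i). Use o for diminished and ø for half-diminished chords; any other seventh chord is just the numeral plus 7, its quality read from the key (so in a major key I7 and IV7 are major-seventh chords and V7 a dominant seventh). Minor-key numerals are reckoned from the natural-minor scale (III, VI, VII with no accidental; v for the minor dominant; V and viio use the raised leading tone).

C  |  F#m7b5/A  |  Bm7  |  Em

VI - iiø65 - v7 - i

C: root C is the submediant; major triad there is VI.
F#m7b5/A has root F#, degree 2 in E minor, so iiø65.
Bm7: minor seventh chord on B = scale degree 5 → v7.
Em has root E, degree 1 in E minor, so i.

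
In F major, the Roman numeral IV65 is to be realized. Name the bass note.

D

IV in F major has root Bb; the chord is Bb-D-F-A.
The figure 65 means first inversion — the third is in the bass.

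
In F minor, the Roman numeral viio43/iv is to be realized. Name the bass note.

Eb

The applied chord viio43/iv is rooted on A: A-C-Eb-Gb.
The figure 43 means second inversion — the fifth is in the bass.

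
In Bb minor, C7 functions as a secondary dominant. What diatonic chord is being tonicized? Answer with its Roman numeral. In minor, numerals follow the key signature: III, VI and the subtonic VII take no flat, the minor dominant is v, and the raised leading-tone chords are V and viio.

V

The chord is a dominant seventh chord on C.
A dominant resolves down a perfect fifth: C → F. In Bb minor, F is scale degree 5, i.e. V.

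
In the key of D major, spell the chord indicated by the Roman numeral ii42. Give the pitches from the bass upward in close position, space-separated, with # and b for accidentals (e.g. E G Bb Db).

The numeral's case and figure indicate a minor seventh chord. In D major its root, the supertonic, is E.
Stacking thirds from E gives E-G-B-D.
The figured bass 42 indicates third inversion, placing the seventh (D) in the bass: D-E-G-B.

D E G B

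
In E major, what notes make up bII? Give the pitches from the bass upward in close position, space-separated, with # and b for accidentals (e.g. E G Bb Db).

bII is the Neapolitan chord — a major triad on the lowered second degree. In E major that root is F.
So the chord is F-A-C.

F A C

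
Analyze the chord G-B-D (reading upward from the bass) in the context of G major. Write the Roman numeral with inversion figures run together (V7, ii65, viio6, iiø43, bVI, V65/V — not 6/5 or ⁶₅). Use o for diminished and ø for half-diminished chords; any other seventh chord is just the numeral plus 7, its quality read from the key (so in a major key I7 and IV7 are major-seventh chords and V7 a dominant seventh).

I

Stacked in thirds the chord is G-B-D: a major triad on G.
G is scale degree 1 in G major, and a major triad on that degree is written I.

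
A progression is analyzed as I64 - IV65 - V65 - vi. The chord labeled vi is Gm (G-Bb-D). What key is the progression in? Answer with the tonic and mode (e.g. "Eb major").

Bb major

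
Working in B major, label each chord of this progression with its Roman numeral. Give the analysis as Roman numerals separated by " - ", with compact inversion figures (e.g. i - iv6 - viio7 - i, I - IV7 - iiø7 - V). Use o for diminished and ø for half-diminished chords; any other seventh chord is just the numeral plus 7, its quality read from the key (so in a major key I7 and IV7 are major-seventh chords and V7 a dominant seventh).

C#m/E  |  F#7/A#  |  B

C#m/E has root C#, degree 2 in B major, so ii6.
F#7/A#: root F# is the dominant; dominant seventh chord there is V65.
B: root B is the tonic; major triad there is I.

ii6 - V65 - I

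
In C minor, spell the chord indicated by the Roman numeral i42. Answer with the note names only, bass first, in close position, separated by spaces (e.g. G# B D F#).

The numeral's case and figure indicate a minor seventh chord. In C minor its root, the first degree, is C.
That chord is spelled C-Eb-G-Bb.
With the 42 figure the chord is in third inversion; from the bass Bb upward in close position it reads Bb-C-Eb-G.

Bb C Eb G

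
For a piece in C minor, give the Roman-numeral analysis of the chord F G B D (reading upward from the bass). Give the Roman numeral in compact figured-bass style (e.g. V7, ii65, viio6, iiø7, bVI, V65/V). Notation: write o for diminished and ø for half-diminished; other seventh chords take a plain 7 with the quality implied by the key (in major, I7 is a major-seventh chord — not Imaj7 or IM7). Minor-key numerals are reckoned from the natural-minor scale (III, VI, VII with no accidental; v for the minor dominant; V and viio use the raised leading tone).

The pitches G-B-D-F form a dominant seventh chord rooted on G.
G is scale degree 5 in C minor, and a dominant seventh chord on that degree is written V7.
With F in the bass the chord is in third inversion, so the figured bass is 42.

V42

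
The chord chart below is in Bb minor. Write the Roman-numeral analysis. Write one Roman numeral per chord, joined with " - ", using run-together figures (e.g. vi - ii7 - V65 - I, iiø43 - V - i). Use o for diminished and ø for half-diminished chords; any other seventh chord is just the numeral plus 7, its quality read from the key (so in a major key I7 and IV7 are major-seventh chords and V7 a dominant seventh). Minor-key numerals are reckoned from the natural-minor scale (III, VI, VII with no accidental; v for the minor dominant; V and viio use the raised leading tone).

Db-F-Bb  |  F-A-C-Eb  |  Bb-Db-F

Db-F-Bb has root Bb, degree 1 in Bb minor, so i6.
F-A-C-Eb: root F is the dominant; dominant seventh chord there is V7.
Bb-Db-F: root Bb is the tonic; minor triad there is i.

i6 - V7 - i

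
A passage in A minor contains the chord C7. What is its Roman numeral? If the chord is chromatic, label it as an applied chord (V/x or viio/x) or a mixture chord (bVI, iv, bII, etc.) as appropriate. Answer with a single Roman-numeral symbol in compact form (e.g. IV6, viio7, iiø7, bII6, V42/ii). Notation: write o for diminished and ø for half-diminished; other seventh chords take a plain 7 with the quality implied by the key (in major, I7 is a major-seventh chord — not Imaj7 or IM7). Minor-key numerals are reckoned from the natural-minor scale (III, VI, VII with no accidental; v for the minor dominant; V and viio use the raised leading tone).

Stacked in thirds the chord is C-E-G-Bb: a dominant seventh chord on C.
C is not a diatonic chord root with this quality in A minor, but it lies a perfect fifth above F (VI), so the chord functions as an applied dominant of VI.

V7/VI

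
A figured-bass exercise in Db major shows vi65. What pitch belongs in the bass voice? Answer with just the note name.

Db

vi in Db major has root Bb; the chord is Bb-Db-F-Ab.
The figure 65 means first inversion — the third is in the bass.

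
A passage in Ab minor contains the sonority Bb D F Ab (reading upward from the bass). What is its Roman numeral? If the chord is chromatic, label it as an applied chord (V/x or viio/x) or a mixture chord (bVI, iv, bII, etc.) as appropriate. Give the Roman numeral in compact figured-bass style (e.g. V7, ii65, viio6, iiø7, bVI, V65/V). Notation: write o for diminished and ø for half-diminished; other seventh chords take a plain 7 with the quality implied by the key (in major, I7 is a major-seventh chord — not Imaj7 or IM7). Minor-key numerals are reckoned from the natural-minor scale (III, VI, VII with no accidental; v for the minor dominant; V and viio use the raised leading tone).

V7/V

Stacked in thirds the chord is Bb-D-F-Ab: a dominant seventh chord on Bb.
Bb is not a diatonic chord root with this quality in Ab minor, but it lies a perfect fifth above Eb (V), so the chord functions as an applied dominant of V.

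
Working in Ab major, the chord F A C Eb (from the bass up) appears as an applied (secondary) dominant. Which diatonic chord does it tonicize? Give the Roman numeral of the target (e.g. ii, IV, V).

ii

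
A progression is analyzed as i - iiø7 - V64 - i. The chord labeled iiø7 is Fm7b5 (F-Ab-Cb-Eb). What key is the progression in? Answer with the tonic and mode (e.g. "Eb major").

Eb minor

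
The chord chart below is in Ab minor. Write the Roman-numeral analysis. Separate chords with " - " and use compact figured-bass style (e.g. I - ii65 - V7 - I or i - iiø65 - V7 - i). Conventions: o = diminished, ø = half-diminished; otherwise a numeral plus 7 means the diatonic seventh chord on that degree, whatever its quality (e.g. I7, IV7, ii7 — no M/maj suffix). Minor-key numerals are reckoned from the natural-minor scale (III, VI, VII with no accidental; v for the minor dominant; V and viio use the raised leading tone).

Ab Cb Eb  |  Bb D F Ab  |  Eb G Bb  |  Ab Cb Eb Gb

Ab-Cb-Eb: root Ab is the tonic; minor triad there is i.
Bb-D-F-Ab: chromatic; Bb is V of V, so V7/V.
Eb-G-Bb has root Eb, degree 5 in Ab minor, so V.
Ab-Cb-Eb-Gb has root Ab, degree 1 in Ab minor, so i7.

i - V7/V - V - i7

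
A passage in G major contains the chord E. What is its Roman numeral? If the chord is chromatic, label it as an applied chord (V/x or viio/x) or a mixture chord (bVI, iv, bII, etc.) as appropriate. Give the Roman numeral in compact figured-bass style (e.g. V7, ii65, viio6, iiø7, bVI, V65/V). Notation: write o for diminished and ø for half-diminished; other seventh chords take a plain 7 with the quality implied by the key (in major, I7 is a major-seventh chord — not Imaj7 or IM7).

V/ii

Stacked in thirds the chord is E-G#-B: a major triad on E.
E is not a diatonic chord root with this quality in G major, but it lies a perfect fifth above A (ii), so the chord functions as an applied dominant of ii.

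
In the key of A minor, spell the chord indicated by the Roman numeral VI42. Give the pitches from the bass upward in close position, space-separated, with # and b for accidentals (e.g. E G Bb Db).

The numeral's case and figure indicate a major seventh chord. In A minor its root, the submediant, is F.
That chord is spelled F-A-C-E.
With the 42 figure the chord is in third inversion; from the bass E upward in close position it reads E-F-A-C.

E F A C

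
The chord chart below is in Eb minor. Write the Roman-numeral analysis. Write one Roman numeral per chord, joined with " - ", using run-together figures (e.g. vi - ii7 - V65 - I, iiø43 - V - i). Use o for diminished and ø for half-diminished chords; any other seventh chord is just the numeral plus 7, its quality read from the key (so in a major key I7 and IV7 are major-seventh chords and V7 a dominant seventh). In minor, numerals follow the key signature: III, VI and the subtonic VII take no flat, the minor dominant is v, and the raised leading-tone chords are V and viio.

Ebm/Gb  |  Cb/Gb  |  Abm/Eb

i6 - VI64 - iv64

Ebm/Gb: root Eb is the tonic; minor triad there is i6.
Cb/Gb has root Cb, degree 6 in Eb minor, so VI64.
Abm/Eb has root Ab, degree 4 in Eb minor, so iv64.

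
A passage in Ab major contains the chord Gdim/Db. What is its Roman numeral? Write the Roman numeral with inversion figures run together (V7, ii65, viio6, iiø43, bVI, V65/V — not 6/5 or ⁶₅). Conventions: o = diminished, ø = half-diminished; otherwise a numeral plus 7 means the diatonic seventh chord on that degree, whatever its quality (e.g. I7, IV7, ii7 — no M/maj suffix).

viio64

Stacked in thirds the chord is G-Bb-Db: a diminished triad on G.
G is scale degree 7 in Ab major, and a diminished triad on that degree is written viio.
With Db in the bass the chord is in second inversion, so the figured bass is 64.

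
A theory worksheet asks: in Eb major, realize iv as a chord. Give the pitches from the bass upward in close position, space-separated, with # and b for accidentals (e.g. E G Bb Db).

Ab Cb Eb

Scale degree 4 in Eb major is Ab; here the chord built on it is altered to a minor triad. iv is the minor subdominant, borrowed from the parallel minor.
So the chord is Ab-Cb-Eb.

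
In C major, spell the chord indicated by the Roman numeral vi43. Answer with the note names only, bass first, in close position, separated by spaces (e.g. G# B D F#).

In C major, the submediant is A, and the diatonic chord built there is a minor seventh chord.
Stacking thirds from A gives A-C-E-G.
With the 43 figure the chord is in second inversion; from the bass E upward in close position it reads E-G-A-C.

E G A C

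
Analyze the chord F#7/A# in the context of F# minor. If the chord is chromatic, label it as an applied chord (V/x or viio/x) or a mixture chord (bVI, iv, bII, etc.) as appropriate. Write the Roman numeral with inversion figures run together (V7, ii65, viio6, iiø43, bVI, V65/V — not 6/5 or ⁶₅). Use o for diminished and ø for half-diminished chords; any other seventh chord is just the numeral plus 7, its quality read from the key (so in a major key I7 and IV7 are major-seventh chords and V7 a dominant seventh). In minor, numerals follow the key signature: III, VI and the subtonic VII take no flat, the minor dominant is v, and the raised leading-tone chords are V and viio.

V65/iv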